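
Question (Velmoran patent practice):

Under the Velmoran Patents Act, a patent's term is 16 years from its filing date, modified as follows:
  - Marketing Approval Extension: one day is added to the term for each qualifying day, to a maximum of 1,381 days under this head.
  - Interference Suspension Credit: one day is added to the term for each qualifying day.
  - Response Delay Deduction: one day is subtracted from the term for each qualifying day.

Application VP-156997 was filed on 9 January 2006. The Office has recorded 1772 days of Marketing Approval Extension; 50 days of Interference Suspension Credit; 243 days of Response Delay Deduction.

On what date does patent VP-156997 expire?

Base term: filing date + 16 years → 9 January 2022.
Marketing Approval Extension: 1772 days claimed exceeds the 1381-day cap, so +1381 days → 21 October 2025.
Interference Suspension Credit: +50 days → 10 December 2025.
Response Delay Deduction: −243 days → 11 April 2025.

2025-04-11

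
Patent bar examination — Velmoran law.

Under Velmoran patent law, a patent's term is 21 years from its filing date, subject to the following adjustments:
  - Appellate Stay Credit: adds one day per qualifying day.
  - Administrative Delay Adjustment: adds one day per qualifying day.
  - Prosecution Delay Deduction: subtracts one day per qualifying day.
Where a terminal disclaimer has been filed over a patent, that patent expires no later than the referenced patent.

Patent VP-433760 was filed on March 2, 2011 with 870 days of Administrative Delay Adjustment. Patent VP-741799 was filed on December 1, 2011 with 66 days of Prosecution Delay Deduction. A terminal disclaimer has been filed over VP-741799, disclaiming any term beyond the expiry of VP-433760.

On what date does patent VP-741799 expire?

Natural term of VP-741799:
  Base: filing + 21 years → 1 December 2032.
  Prosecution Delay Deduction: −66 days → 26 September 2032.
Expiry of referenced patent VP-433760:
  Base: filing + 21 years → 2 March 2032.
  Administrative Delay Adjustment: +870 days → 20 July 2034.
Terminal disclaimer: VP-741799 expires on the earlier of 26 September 2032 and 20 July 2034.

September 26, 2032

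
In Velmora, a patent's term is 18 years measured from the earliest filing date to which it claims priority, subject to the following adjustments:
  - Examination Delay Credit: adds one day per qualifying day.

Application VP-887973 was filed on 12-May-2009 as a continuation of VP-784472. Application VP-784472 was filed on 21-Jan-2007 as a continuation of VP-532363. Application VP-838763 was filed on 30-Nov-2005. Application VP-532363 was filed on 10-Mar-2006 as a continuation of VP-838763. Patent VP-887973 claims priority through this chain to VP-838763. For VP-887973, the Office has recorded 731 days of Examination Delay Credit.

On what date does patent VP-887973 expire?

November 30, 2025

Earliest priority filing: 30 November 2005.
Base term: 30 November 2005 + 18 years → 30 November 2023.
Examination Delay Credit: +731 days → 30 November 2025.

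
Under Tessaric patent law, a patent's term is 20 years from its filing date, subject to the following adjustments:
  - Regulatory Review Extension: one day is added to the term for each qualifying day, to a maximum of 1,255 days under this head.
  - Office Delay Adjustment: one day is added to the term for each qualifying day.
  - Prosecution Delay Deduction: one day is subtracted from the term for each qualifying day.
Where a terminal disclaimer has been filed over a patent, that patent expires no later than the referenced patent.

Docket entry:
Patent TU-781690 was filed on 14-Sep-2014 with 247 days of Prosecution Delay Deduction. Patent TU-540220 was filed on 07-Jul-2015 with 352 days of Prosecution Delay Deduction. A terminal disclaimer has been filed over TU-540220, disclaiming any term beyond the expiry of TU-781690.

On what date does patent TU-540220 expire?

Natural term of TU-540220:
  Base: filing + 20 years → 7 July 2035.
  Prosecution Delay Deduction: −352 days → 20 July 2034.
Expiry of referenced patent TU-781690:
  Base: filing + 20 years → 14 September 2034.
  Prosecution Delay Deduction: −247 days → 10 January 2034.
Terminal disclaimer: TU-540220 expires on the earlier of 20 July 2034 and 10 January 2034.

2034-01-10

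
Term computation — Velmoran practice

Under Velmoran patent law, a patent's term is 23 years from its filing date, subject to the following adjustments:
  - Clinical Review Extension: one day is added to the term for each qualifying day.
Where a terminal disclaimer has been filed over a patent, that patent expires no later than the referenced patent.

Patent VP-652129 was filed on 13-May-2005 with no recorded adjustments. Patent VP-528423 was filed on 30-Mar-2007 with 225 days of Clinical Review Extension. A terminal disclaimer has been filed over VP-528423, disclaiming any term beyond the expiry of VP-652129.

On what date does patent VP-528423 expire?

May 13, 2028

Natural term of VP-528423:
  Base: filing + 23 years → 30 March 2030.
  Clinical Review Extension: +225 days → 10 November 2030.
Expiry of referenced patent VP-652129:
  Base: filing + 23 years → 13 May 2028.
Terminal disclaimer: VP-528423 expires on the earlier of 10 November 2030 and 13 May 2028.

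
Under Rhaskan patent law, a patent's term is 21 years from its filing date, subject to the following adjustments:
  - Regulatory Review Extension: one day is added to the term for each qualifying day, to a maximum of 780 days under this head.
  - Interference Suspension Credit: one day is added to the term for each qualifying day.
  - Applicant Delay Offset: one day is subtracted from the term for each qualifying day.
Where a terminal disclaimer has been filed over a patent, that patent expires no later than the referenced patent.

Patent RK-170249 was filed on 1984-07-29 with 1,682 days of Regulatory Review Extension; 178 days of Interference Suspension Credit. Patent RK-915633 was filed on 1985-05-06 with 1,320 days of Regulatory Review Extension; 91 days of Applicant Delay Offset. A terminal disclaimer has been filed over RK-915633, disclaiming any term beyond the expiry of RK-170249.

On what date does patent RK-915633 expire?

Natural term of RK-915633:
  Base: filing + 21 years → 6 May 2006.
  Regulatory Review Extension: 1320 days claimed exceeds the 780-day cap, so +780 days → 24 June 2008.
  Applicant Delay Offset: −91 days → 25 March 2008.
Expiry of referenced patent RK-170249:
  Base: filing + 21 years → 29 July 2005.
  Regulatory Review Extension: 1682 days claimed exceeds the 780-day cap, so +780 days → 17 September 2007.
  Interference Suspension Credit: +178 days → 13 March 2008.
Terminal disclaimer: RK-915633 expires on the earlier of 25 March 2008 and 13 March 2008.

March 13, 2008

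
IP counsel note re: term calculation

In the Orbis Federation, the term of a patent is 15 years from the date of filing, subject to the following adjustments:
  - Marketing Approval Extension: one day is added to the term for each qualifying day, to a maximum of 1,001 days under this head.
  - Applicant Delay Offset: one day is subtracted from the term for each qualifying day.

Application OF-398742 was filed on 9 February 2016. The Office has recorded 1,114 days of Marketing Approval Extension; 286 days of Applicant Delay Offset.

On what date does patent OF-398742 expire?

Base term: filing date + 15 years → 9 February 2031.
Marketing Approval Extension: 1114 days claimed exceeds the 1001-day cap, so +1001 days → 6 November 2033.
Applicant Delay Offset: −286 days → 24 January 2033.

January 24, 2033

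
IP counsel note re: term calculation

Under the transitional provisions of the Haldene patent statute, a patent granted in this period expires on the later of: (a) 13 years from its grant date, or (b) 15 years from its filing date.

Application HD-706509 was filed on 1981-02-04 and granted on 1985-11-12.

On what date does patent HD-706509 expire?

November 12, 1998

(a) grant + 13 years → 12 November 1998.
(b) filing + 15 years → 4 February 1996.
Later of the two: 12 November 1998.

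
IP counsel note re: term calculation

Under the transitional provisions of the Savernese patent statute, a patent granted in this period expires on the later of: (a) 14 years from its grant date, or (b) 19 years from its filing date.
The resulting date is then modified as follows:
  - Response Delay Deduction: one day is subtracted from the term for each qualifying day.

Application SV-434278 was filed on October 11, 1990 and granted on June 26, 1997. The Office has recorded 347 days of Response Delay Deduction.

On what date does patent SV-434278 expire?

2010-07-14

(a) grant + 14 years → 26 June 2011.
(b) filing + 19 years → 11 October 2009.
Later of the two: 26 June 2011.
Response Delay Deduction: −347 days → 14 July 2010.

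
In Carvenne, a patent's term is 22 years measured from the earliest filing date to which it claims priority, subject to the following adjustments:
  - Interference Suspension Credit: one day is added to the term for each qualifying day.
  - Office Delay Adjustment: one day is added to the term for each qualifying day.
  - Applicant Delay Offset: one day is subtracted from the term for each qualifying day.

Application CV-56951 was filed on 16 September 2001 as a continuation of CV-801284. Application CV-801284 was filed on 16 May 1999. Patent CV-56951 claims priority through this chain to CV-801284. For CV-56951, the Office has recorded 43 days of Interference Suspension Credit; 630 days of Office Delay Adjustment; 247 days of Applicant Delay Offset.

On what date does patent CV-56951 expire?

Earliest priority filing: 16 May 1999.
Base term: 16 May 1999 + 22 years → 16 May 2021.
Interference Suspension Credit: +43 days → 28 June 2021.
Office Delay Adjustment: +630 days → 20 March 2023.
Applicant Delay Offset: −247 days → 16 July 2022.

July 16, 2022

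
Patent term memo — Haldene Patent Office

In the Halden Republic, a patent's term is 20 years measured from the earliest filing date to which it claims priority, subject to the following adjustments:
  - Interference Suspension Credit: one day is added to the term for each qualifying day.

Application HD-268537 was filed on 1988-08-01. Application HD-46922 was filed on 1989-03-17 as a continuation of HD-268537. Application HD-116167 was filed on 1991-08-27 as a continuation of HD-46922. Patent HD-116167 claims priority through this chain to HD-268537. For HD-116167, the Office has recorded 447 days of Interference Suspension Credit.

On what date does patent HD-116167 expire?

October 22, 2009

Earliest priority filing: 1 August 1988.
Base term: 1 August 1988 + 20 years → 1 August 2008.
Interference Suspension Credit: +447 days → 22 October 2009.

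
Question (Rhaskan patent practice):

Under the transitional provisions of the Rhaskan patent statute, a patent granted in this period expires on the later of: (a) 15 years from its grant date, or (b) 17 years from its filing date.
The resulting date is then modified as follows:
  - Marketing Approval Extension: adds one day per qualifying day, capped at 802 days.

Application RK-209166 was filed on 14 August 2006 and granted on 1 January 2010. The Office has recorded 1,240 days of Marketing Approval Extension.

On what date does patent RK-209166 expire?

(a) grant + 15 years → 1 January 2025.
(b) filing + 17 years → 14 August 2023.
Later of the two: 1 January 2025.
Marketing Approval Extension: 1240 days claimed exceeds the 802-day cap, so +802 days → 14 March 2027.

2027-03-14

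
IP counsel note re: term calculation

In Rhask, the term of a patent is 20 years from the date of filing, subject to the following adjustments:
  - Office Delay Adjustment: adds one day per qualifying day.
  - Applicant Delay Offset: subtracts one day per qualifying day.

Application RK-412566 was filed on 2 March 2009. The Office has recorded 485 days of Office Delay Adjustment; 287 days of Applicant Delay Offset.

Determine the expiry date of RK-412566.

2029-09-16

Base term: filing date + 20 years → 2 March 2029.
Office Delay Adjustment: +485 days → 30 June 2030.
Applicant Delay Offset: −287 days → 16 September 2029.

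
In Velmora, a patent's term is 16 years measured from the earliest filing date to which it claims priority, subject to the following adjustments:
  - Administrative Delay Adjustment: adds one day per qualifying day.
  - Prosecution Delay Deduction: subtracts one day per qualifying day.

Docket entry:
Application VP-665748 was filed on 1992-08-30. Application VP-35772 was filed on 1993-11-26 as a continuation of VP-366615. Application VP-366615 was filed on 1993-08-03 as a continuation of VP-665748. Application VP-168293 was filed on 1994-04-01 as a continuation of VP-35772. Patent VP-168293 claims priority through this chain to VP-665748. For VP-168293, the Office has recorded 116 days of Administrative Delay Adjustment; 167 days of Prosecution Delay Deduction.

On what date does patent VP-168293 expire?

Earliest priority filing: 30 August 1992.
Base term: 30 August 1992 + 16 years → 30 August 2008.
Administrative Delay Adjustment: +116 days → 24 December 2008.
Prosecution Delay Deduction: −167 days → 10 July 2008.

2008-07-10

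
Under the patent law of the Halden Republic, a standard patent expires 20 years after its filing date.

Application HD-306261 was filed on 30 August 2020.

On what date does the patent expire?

August 30, 2040

Filing date + 20 years → 30 August 2040.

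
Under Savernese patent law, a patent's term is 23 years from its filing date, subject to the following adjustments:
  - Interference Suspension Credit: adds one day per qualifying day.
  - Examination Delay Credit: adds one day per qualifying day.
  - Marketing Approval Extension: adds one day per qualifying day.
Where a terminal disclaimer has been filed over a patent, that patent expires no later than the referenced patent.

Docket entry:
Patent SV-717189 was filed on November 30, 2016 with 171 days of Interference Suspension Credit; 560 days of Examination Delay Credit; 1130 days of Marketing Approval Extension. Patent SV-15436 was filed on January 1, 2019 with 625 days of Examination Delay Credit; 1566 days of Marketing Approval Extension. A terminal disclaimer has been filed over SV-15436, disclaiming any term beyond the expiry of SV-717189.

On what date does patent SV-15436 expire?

January 3, 2045

Natural term of SV-15436:
  Base: filing + 23 years → 1 January 2042.
  Examination Delay Credit: +625 days → 18 September 2043.
  Marketing Approval Extension: +1566 days → 1 January 2048.
Expiry of referenced patent SV-717189:
  Base: filing + 23 years → 30 November 2039.
  Interference Suspension Credit: +171 days → 19 May 2040.
  Examination Delay Credit: +560 days → 30 November 2041.
  Marketing Approval Extension: +1130 days → 3 January 2045.
Terminal disclaimer: SV-15436 expires on the earlier of 1 January 2048 and 3 January 2045.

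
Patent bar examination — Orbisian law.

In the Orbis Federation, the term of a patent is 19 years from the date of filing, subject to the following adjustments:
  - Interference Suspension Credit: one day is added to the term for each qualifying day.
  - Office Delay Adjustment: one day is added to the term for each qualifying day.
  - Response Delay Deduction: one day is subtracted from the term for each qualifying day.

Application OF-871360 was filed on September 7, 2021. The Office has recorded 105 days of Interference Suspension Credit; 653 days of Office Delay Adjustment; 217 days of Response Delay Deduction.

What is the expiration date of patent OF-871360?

Base term: filing date + 19 years → 7 September 2040.
Interference Suspension Credit: +105 days → 21 December 2040.
Office Delay Adjustment: +653 days → 5 October 2042.
Response Delay Deduction: −217 days → 2 March 2042.

2042-03-02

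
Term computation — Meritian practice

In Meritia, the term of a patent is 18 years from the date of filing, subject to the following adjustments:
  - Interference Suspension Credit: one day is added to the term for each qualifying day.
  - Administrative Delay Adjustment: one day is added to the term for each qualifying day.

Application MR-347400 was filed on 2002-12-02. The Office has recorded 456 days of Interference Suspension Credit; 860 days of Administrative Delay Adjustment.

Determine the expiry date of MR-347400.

July 10, 2024

Base term: filing date + 18 years → 2 December 2020.
Interference Suspension Credit: +456 days → 3 March 2022.
Administrative Delay Adjustment: +860 days → 10 July 2024.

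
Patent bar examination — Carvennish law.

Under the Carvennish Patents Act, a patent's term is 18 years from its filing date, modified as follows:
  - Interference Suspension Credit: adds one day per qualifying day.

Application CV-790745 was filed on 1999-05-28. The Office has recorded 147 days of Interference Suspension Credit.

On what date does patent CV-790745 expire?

Base term: filing date + 18 years → 28 May 2017.
Interference Suspension Credit: +147 days → 22 October 2017.

October 22, 2017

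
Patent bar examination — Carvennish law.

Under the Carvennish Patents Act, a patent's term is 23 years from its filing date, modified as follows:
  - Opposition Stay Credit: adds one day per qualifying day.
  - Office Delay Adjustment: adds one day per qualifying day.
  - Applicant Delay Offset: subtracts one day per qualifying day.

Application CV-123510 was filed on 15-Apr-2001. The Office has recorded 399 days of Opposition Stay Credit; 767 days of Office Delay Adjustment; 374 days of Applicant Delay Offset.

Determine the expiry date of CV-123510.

2026-06-16

Base term: filing date + 23 years → 15 April 2024.
Opposition Stay Credit: +399 days → 19 May 2025.
Office Delay Adjustment: +767 days → 25 June 2027.
Applicant Delay Offset: −374 days → 16 June 2026.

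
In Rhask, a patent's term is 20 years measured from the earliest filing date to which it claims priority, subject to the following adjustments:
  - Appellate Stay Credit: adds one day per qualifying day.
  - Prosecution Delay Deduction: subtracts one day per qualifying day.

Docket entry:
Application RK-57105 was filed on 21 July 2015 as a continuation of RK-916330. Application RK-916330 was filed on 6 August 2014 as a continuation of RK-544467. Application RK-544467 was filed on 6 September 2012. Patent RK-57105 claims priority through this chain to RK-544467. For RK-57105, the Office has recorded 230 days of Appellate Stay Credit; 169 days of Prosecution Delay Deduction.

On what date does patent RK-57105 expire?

November 6, 2032

Earliest priority filing: 6 September 2012.
Base term: 6 September 2012 + 20 years → 6 September 2032.
Appellate Stay Credit: +230 days → 24 April 2033.
Prosecution Delay Deduction: −169 days → 6 November 2032.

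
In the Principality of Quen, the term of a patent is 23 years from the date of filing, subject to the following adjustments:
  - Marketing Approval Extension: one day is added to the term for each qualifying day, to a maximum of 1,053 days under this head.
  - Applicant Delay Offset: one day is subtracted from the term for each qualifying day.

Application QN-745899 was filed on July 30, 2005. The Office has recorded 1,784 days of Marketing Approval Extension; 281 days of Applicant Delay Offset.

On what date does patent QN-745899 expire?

September 10, 2030

Base term: filing date + 23 years → 30 July 2028.
Marketing Approval Extension: 1784 days claimed exceeds the 1053-day cap, so +1053 days → 18 June 2031.
Applicant Delay Offset: −281 days → 10 September 2030.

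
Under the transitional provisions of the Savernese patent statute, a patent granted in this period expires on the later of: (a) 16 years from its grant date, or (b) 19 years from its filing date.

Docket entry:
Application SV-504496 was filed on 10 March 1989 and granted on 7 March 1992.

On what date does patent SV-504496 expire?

2008-03-10

(a) grant + 16 years → 7 March 2008.
(b) filing + 19 years → 10 March 2008.
Later of the two: 10 March 2008.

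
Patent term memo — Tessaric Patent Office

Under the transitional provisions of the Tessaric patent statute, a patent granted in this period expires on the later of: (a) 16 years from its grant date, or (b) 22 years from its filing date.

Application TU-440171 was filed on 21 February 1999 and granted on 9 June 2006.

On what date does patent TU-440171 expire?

2022-06-09

(a) grant + 16 years → 9 June 2022.
(b) filing + 22 years → 21 February 2021.
Later of the two: 9 June 2022.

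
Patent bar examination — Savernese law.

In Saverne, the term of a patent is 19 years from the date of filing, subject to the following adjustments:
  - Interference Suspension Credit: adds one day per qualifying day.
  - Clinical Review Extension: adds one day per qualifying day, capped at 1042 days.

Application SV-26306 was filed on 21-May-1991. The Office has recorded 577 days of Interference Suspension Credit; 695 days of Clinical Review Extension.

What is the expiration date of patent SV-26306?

2013-11-13

Base term: filing date + 19 years → 21 May 2010.
Interference Suspension Credit: +577 days → 19 December 2011.
Clinical Review Extension: 695 days (within the 1042-day cap) → +695 days → 13 November 2013.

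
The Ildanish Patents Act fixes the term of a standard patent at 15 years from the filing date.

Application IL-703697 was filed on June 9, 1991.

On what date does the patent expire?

June 9, 2006

Filing date + 15 years → 9 June 2006.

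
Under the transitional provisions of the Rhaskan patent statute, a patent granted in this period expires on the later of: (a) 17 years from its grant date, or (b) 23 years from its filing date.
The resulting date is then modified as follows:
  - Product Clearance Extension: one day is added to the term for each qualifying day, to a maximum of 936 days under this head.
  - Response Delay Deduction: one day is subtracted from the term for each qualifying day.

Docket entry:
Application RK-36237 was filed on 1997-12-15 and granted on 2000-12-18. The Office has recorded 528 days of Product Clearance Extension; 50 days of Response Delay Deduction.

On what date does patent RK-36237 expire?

April 7, 2022

(a) grant + 17 years → 18 December 2017.
(b) filing + 23 years → 15 December 2020.
Later of the two: 15 December 2020.
Product Clearance Extension: 528 days (within the 936-day cap) → +528 days → 27 May 2022.
Response Delay Deduction: −50 days → 7 April 2022.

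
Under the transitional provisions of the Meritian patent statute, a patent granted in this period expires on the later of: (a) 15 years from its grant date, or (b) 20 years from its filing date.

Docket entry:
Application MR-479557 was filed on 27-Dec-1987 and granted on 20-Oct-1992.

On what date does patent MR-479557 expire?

2007-12-27

(a) grant + 15 years → 20 October 2007.
(b) filing + 20 years → 27 December 2007.
Later of the two: 27 December 2007.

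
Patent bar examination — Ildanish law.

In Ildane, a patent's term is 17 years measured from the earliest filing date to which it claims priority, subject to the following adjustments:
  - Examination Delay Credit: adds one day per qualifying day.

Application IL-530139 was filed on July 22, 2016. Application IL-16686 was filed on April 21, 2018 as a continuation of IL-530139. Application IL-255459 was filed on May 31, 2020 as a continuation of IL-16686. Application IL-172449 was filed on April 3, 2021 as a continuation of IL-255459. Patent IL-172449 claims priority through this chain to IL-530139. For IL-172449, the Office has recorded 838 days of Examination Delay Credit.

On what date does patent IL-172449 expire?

November 7, 2035

Earliest priority filing: 22 July 2016.
Base term: 22 July 2016 + 17 years → 22 July 2033.
Examination Delay Credit: +838 days → 7 November 2035.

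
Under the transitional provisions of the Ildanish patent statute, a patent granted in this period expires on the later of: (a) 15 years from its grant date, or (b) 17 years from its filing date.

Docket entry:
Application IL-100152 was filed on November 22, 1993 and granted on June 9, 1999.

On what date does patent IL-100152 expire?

(a) grant + 15 years → 9 June 2014.
(b) filing + 17 years → 22 November 2010.
Later of the two: 9 June 2014.

2014-06-09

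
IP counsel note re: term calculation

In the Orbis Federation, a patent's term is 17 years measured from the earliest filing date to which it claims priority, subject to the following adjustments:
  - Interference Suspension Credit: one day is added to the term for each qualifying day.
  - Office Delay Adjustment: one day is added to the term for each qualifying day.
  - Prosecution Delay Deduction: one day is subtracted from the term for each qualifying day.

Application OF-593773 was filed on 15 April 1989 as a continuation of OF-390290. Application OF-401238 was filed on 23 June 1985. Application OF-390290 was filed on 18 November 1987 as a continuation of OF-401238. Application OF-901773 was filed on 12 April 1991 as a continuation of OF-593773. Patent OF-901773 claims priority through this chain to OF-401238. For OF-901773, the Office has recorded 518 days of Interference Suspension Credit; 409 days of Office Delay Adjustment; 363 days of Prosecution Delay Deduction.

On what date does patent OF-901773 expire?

Earliest priority filing: 23 June 1985.
Base term: 23 June 1985 + 17 years → 23 June 2002.
Interference Suspension Credit: +518 days → 23 November 2003.
Office Delay Adjustment: +409 days → 5 January 2005.
Prosecution Delay Deduction: −363 days → 8 January 2004.

2004-01-08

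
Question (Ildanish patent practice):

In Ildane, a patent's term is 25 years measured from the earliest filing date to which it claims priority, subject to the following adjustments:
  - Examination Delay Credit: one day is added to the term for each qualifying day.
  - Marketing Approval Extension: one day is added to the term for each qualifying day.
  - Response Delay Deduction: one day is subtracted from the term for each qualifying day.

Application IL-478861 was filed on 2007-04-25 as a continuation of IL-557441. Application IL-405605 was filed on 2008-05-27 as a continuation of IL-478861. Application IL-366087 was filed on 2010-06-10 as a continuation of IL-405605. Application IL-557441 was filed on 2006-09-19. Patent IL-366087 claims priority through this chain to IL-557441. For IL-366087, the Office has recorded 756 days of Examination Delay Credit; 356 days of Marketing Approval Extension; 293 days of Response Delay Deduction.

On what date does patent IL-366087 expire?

2033-12-16

Earliest priority filing: 19 September 2006.
Base term: 19 September 2006 + 25 years → 19 September 2031.
Examination Delay Credit: +756 days → 14 October 2033.
Marketing Approval Extension: +356 days → 5 October 2034.
Response Delay Deduction: −293 days → 16 December 2033.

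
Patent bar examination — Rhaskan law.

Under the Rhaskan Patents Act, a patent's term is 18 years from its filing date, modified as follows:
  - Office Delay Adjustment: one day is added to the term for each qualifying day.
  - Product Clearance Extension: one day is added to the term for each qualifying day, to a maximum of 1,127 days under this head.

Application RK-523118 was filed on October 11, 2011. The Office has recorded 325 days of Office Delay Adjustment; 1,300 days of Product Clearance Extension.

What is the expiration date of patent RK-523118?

October 2, 2033

Base term: filing date + 18 years → 11 October 2029.
Office Delay Adjustment: +325 days → 1 September 2030.
Product Clearance Extension: 1300 days claimed exceeds the 1127-day cap, so +1127 days → 2 October 2033.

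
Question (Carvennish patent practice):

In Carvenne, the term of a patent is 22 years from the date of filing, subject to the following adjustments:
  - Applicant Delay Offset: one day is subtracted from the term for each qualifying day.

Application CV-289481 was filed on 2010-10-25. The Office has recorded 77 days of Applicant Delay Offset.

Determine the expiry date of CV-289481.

August 9, 2032

Base term: filing date + 22 years → 25 October 2032.
Applicant Delay Offset: −77 days → 9 August 2032.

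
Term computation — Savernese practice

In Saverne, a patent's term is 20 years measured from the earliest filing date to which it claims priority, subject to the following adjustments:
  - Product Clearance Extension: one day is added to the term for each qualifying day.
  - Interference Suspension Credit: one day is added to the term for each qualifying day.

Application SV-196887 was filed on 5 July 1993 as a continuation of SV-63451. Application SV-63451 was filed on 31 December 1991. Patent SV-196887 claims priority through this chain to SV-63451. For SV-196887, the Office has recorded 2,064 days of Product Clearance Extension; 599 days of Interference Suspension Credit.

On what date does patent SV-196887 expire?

2019-04-16

Earliest priority filing: 31 December 1991.
Base term: 31 December 1991 + 20 years → 31 December 2011.
Product Clearance Extension: +2064 days → 25 August 2017.
Interference Suspension Credit: +599 days → 16 April 2019.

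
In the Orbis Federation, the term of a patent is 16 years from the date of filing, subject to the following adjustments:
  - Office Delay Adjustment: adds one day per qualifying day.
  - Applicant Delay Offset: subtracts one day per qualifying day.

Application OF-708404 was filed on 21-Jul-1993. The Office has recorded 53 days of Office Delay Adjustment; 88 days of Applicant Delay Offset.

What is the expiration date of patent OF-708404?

Base term: filing date + 16 years → 21 July 2009.
Office Delay Adjustment: +53 days → 12 September 2009.
Applicant Delay Offset: −88 days → 16 June 2009.

June 16, 2009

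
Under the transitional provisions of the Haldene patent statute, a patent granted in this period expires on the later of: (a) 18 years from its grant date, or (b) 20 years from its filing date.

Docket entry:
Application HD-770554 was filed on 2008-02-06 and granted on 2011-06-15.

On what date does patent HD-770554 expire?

(a) grant + 18 years → 15 June 2029.
(b) filing + 20 years → 6 February 2028.
Later of the two: 15 June 2029.

2029-06-15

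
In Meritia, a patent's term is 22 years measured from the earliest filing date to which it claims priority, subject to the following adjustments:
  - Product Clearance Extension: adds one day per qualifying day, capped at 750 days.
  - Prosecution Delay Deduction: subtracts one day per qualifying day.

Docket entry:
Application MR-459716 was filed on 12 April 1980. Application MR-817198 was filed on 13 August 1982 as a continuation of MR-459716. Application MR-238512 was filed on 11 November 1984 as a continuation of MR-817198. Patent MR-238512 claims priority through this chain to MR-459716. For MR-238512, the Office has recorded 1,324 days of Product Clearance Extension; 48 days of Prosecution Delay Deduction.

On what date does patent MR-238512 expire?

Earliest priority filing: 12 April 1980.
Base term: 12 April 1980 + 22 years → 12 April 2002.
Product Clearance Extension: 1324 days claimed exceeds the 750-day cap, so +750 days → 1 May 2004.
Prosecution Delay Deduction: −48 days → 14 March 2004.

March 14, 2004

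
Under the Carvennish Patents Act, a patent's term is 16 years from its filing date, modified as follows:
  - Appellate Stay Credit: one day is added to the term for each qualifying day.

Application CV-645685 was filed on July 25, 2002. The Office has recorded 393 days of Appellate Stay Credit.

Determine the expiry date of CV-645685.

Base term: filing date + 16 years → 25 July 2018.
Appellate Stay Credit: +393 days → 22 August 2019.

August 22, 2019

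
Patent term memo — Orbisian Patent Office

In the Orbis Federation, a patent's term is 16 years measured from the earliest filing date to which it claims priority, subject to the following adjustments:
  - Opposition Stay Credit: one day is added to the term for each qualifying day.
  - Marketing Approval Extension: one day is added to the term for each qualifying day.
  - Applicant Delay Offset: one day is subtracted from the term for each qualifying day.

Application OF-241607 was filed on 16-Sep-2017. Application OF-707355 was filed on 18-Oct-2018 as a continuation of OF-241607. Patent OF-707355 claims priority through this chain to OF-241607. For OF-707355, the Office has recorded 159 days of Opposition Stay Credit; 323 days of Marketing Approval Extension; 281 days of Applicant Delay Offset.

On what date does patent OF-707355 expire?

2034-04-05

Earliest priority filing: 16 September 2017.
Base term: 16 September 2017 + 16 years → 16 September 2033.
Opposition Stay Credit: +159 days → 22 February 2034.
Marketing Approval Extension: +323 days → 11 January 2035.
Applicant Delay Offset: −281 days → 5 April 2034.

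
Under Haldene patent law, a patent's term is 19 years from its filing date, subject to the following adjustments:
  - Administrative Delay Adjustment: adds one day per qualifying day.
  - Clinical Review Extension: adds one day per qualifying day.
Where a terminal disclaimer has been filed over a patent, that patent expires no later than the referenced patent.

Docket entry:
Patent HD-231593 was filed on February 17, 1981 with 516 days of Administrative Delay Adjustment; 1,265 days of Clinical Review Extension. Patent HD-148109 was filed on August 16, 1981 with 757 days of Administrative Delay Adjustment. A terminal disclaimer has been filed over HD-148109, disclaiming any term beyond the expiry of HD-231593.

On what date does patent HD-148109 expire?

2002-09-12

Natural term of HD-148109:
  Base: filing + 19 years → 16 August 2000.
  Administrative Delay Adjustment: +757 days → 12 September 2002.
Expiry of referenced patent HD-231593:
  Base: filing + 19 years → 17 February 2000.
  Administrative Delay Adjustment: +516 days → 17 July 2001.
  Clinical Review Extension: +1265 days → 2 January 2005.
Terminal disclaimer: HD-148109 expires on the earlier of 12 September 2002 and 2 January 2005.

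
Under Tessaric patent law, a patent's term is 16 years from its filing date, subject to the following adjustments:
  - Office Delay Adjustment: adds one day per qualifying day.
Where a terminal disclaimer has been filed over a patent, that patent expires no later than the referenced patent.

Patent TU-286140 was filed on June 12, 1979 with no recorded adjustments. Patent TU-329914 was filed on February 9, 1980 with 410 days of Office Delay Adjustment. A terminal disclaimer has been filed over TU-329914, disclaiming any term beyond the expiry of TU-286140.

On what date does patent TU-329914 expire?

June 12, 1995

Natural term of TU-329914:
  Base: filing + 16 years → 9 February 1996.
  Office Delay Adjustment: +410 days → 25 March 1997.
Expiry of referenced patent TU-286140:
  Base: filing + 16 years → 12 June 1995.
Terminal disclaimer: TU-329914 expires on the earlier of 25 March 1997 and 12 June 1995.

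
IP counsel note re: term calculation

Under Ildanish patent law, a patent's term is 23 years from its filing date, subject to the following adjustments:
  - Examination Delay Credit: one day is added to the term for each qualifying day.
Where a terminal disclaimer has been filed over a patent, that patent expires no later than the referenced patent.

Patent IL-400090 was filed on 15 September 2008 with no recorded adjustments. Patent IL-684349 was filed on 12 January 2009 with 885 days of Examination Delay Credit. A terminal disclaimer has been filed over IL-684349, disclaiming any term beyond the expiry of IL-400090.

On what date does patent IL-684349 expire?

Natural term of IL-684349:
  Base: filing + 23 years → 12 January 2032.
  Examination Delay Credit: +885 days → 15 June 2034.
Expiry of referenced patent IL-400090:
  Base: filing + 23 years → 15 September 2031.
Terminal disclaimer: IL-684349 expires on the earlier of 15 June 2034 and 15 September 2031.

September 15, 2031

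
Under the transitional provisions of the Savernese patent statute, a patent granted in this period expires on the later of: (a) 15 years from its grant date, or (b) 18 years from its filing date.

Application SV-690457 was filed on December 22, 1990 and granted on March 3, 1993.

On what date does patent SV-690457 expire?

December 22, 2008

(a) grant + 15 years → 3 March 2008.
(b) filing + 18 years → 22 December 2008.
Later of the two: 22 December 2008.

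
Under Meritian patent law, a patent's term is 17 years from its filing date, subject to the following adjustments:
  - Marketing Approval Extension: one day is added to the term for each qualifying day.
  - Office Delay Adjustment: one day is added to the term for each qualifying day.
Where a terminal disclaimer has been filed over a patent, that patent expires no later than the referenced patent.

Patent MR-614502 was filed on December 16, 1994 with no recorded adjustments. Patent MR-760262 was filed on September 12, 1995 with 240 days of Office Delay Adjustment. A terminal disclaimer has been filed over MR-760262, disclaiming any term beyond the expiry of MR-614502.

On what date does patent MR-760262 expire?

Natural term of MR-760262:
  Base: filing + 17 years → 12 September 2012.
  Office Delay Adjustment: +240 days → 10 May 2013.
Expiry of referenced patent MR-614502:
  Base: filing + 17 years → 16 December 2011.
Terminal disclaimer: MR-760262 expires on the earlier of 10 May 2013 and 16 December 2011.

December 16, 2011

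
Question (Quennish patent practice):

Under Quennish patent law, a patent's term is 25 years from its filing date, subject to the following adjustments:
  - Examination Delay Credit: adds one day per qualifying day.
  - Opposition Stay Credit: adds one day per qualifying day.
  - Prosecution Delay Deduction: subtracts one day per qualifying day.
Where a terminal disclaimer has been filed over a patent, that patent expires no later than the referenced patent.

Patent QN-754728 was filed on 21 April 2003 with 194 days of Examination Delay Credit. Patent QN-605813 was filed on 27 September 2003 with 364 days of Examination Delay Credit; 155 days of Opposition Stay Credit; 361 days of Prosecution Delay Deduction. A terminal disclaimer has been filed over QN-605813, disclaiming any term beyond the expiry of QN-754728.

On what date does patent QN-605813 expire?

2028-11-01

Natural term of QN-605813:
  Base: filing + 25 years → 27 September 2028.
  Examination Delay Credit: +364 days → 26 September 2029.
  Opposition Stay Credit: +155 days → 28 February 2030.
  Prosecution Delay Deduction: −361 days → 4 March 2029.
Expiry of referenced patent QN-754728:
  Base: filing + 25 years → 21 April 2028.
  Examination Delay Credit: +194 days → 1 November 2028.
Terminal disclaimer: QN-605813 expires on the earlier of 4 March 2029 and 1 November 2028.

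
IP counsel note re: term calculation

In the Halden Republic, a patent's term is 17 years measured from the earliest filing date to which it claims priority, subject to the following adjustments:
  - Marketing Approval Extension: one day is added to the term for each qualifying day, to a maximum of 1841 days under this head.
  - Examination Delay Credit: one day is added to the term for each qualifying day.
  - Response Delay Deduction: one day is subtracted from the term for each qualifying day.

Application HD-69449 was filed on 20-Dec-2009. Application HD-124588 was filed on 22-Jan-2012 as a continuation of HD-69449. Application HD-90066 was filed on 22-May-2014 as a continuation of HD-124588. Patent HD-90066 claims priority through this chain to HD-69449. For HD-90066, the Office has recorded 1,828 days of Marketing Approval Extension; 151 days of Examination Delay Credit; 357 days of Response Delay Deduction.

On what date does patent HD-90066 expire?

Earliest priority filing: 20 December 2009.
Base term: 20 December 2009 + 17 years → 20 December 2026.
Marketing Approval Extension: 1828 days (within the 1841-day cap) → +1828 days → 22 December 2031.
Examination Delay Credit: +151 days → 21 May 2032.
Response Delay Deduction: −357 days → 30 May 2031.

2031-05-30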